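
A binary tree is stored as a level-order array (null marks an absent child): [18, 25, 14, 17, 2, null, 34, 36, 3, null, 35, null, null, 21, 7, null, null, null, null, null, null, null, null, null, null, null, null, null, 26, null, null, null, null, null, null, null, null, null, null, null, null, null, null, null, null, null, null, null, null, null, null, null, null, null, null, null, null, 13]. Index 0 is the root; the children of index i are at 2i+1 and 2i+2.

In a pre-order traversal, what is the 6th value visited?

Pre-order visits the node, then its left subtree, then its right subtree.
Visit 18.
At 18: go left to 25.
  Visit 25.
  At 25: go left to 17.
    Visit 17.
    At 17: go left to 36.
      36 is a leaf — visit 36.
    At 17: go right to 3.
      3 is a leaf — visit 3.
  At 25: go right to 2.
    Visit 2.
    At 2: no left child.
    At 2: go right to 35.
      35 is a leaf — visit 35.
At 18: go right to 14.
  Visit 14.
  At 14: no left child.
  At 14: go right to 34.
    Visit 34.
    At 34: go left to 21.
      Visit 21.
      At 21: no left child.
      At 21: go right to 26.
        Visit 26.
        At 26: go left to 13.
          13 is a leaf — visit 13.
        At 26: no right child.
    At 34: go right to 7.
      7 is a leaf — visit 7.
Full pre-order sequence: 18, 25, 17, 36, 3, 2, 35, 14, 34, 21, 26, 13, 7.

2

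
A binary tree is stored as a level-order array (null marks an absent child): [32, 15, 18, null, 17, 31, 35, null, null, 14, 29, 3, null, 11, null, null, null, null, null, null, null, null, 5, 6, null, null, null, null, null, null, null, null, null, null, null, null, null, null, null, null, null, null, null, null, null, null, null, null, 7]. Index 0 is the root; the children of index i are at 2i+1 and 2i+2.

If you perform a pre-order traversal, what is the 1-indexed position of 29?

5

Pre-order visits the node, then its left subtree, then its right subtree.
Visit 32.
At 32: go left to 15.
  Visit 15.
  At 15: no left child.
  At 15: go right to 17.
    Visit 17.
    At 17: go left to 14.
      14 is a leaf — visit 14.
    At 17: go right to 29.
      Visit 29.
      At 29: no left child.
      At 29: go right to 5.
        5 is a leaf — visit 5.
At 32: go right to 18.
  Visit 18.
  At 18: go left to 31.
    Visit 31.
    At 31: go left to 3.
      Visit 3.
      At 3: go left to 6.
        Visit 6.
        At 6: no left child.
        At 6: go right to 7.
          7 is a leaf — visit 7.
      At 3: no right child.
    At 31: no right child.
  At 18: go right to 35.
    Visit 35.
    At 35: go left to 11.
      11 is a leaf — visit 11.
    At 35: no right child.
Full pre-order sequence: 32, 15, 17, 14, 29, 5, 18, 31, 3, 6, 7, 35, 11.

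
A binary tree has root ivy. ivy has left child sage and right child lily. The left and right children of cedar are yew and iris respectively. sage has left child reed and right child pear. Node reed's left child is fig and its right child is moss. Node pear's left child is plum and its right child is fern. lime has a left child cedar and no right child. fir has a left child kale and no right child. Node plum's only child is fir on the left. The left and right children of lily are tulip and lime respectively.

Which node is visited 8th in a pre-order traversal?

Pre-order visits the node, then its left subtree, then its right subtree.
Visit ivy.
At ivy: go left to sage.
  Visit sage.
  At sage: go left to reed.
    Visit reed.
    At reed: go left to fig.
      fig is a leaf — visit fig.
    At reed: go right to moss.
      moss is a leaf — visit moss.
  At sage: go right to pear.
    Visit pear.
    At pear: go left to plum.
      Visit plum.
      At plum: go left to fir.
        Visit fir.
        At fir: go left to kale.
          kale is a leaf — visit kale.
        At fir: no right child.
      At plum: no right child.
    At pear: go right to fern.
      fern is a leaf — visit fern.
At ivy: go right to lily.
  Visit lily.
  At lily: go left to tulip.
    tulip is a leaf — visit tulip.
  At lily: go right to lime.
    Visit lime.
    At lime: go left to cedar.
      Visit cedar.
      At cedar: go left to yew.
        yew is a leaf — visit yew.
      At cedar: go right to iris.
        iris is a leaf — visit iris.
    At lime: no right child.
Full pre-order sequence: ivy, sage, reed, fig, moss, pear, plum, fir, kale, fern, lily, tulip, lime, cedar, yew, iris.

fir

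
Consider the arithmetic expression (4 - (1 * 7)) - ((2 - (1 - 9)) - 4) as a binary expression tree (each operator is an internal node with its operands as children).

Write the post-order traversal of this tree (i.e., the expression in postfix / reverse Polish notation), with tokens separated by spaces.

4 1 7 * - 2 1 9 - - 4 - -

Post-order on an expression tree gives postfix notation: for each operator, emit left operand, right operand, then the operator.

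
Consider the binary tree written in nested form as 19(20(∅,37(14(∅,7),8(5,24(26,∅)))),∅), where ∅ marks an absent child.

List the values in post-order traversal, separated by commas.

7, 14, 5, 26, 24, 8, 37, 20, 19

Post-order visits the left subtree, then the right subtree, then the node.
At 19: go left to 20.
  At 20: no left child.
  At 20: go right to 37.
    At 37: go left to 14.
      At 14: no left child.
      At 14: go right to 7.
        7 is a leaf — visit 7.
      Visit 14.
    At 37: go right to 8.
      At 8: go left to 5.
        5 is a leaf — visit 5.
      At 8: go right to 24.
        At 24: go left to 26.
          26 is a leaf — visit 26.
        At 24: no right child.
        Visit 24.
      Visit 8.
    Visit 37.
  Visit 20.
At 19: no right child.
Visit 19.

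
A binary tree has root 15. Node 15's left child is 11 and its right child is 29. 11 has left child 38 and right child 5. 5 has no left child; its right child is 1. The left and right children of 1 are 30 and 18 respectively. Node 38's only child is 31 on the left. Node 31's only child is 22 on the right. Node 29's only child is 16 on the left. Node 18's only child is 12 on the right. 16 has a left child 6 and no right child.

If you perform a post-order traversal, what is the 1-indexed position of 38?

3

Post-order visits the left subtree, then the right subtree, then the node.
At 15: go left to 11.
  At 11: go left to 38.
    At 38: go left to 31.
      At 31: no left child.
      At 31: go right to 22.
        22 is a leaf — visit 22.
      Visit 31.
    At 38: no right child.
    Visit 38.
  At 11: go right to 5.
    At 5: no left child.
    At 5: go right to 1.
      At 1: go left to 30.
        30 is a leaf — visit 30.
      At 1: go right to 18.
        At 18: no left child.
        At 18: go right to 12.
          12 is a leaf — visit 12.
        Visit 18.
      Visit 1.
    Visit 5.
  Visit 11.
At 15: go right to 29.
  At 29: go left to 16.
    At 16: go left to 6.
      6 is a leaf — visit 6.
    At 16: no right child.
    Visit 16.
  At 29: no right child.
  Visit 29.
Visit 15.
Full post-order sequence: 22, 31, 38, 30, 12, 18, 1, 5, 11, 6, 16, 29, 15.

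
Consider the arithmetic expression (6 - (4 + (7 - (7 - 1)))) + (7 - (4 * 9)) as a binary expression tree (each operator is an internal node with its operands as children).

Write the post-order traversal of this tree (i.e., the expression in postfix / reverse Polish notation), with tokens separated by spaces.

6 4 7 7 1 - - + - 7 4 9 * - +

Post-order on an expression tree gives postfix notation: for each operator, emit left operand, right operand, then the operator.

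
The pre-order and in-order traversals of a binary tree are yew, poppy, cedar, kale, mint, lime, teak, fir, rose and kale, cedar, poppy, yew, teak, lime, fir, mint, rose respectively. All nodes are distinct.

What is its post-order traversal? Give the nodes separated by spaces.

The first element of pre-order is the root; it splits in-order into left and right subtrees.
Root yew: left subtree has 3 nodes {kale, cedar, poppy}, right has 5 {teak, lime, fir, mint, rose}.
  Root poppy: left subtree has 2 nodes {kale, cedar}, right has 0 { }.
    Root cedar: left subtree has 1 node {kale}, right has 0 { }.
  Root mint: left subtree has 3 nodes {teak, lime, fir}, right has 1 {rose}.
    Root lime: left subtree has 1 node {teak}, right has 1 {fir}.

kale cedar poppy teak fir lime rose mint yew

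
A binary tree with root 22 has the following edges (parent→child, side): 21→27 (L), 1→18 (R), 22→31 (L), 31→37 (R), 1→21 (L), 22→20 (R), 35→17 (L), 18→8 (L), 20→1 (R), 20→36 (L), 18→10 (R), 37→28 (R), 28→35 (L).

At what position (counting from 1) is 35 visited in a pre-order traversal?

5

Pre-order visits the node, then its left subtree, then its right subtree.
Visit 22.
At 22: go left to 31.
  Visit 31.
  At 31: no left child.
  At 31: go right to 37.
    Visit 37.
    At 37: no left child.
    At 37: go right to 28.
      Visit 28.
      At 28: go left to 35.
        Visit 35.
        At 35: go left to 17.
          17 is a leaf — visit 17.
        At 35: no right child.
      At 28: no right child.
At 22: go right to 20.
  Visit 20.
  At 20: go left to 36.
    36 is a leaf — visit 36.
  At 20: go right to 1.
    Visit 1.
    At 1: go left to 21.
      Visit 21.
      At 21: go left to 27.
        27 is a leaf — visit 27.
      At 21: no right child.
    At 1: go right to 18.
      Visit 18.
      At 18: go left to 8.
        8 is a leaf — visit 8.
      At 18: go right to 10.
        10 is a leaf — visit 10.
Full pre-order sequence: 22, 31, 37, 28, 35, 17, 20, 36, 1, 21, 27, 18, 8, 10.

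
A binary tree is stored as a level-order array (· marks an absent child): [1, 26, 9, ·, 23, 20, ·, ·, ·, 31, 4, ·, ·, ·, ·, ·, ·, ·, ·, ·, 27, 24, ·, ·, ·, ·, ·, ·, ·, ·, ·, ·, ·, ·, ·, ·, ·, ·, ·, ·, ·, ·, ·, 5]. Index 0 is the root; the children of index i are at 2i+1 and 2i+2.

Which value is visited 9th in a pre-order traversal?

9

Pre-order visits the node, then its left subtree, then its right subtree.
Visit 1.
At 1: go left to 26.
  Visit 26.
  At 26: no left child.
  At 26: go right to 23.
    Visit 23.
    At 23: go left to 31.
      Visit 31.
      At 31: no left child.
      At 31: go right to 27.
        27 is a leaf — visit 27.
    At 23: go right to 4.
      Visit 4.
      At 4: go left to 24.
        Visit 24.
        At 24: go left to 5.
          5 is a leaf — visit 5.
        At 24: no right child.
      At 4: no right child.
At 1: go right to 9.
  Visit 9.
  At 9: go left to 20.
    20 is a leaf — visit 20.
  At 9: no right child.
Full pre-order sequence: 1, 26, 23, 31, 27, 4, 24, 5, 9, 20.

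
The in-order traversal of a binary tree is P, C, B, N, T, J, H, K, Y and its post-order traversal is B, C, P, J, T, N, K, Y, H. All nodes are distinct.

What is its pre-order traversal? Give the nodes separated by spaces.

The last element of post-order is the root; it splits in-order into left and right subtrees.
Root H: left subtree has 6 nodes {P, C, B, N, T, J}, right has 2 {K, Y}.
  Root N: left subtree has 3 nodes {P, C, B}, right has 2 {T, J}.
    Root P: left subtree has 0 nodes { }, right has 2 {C, B}.
      Root C: left subtree has 0 nodes { }, right has 1 {B}.
    Root T: left subtree has 0 nodes { }, right has 1 {J}.
  Root Y: left subtree has 1 node {K}, right has 0 { }.

H N P C B T J Y K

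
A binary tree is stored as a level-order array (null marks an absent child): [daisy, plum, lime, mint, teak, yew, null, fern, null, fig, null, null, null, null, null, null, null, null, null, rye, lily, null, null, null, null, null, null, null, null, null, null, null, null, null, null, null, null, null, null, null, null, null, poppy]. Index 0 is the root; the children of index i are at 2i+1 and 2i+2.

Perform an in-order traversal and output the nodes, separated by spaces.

In-order visits the left subtree, then the node, then the right subtree.
At daisy: go left to plum.
  At plum: go left to mint.
    At mint: go left to fern.
      fern is a leaf — visit fern.
    Visit mint.
    At mint: no right child.
  Visit plum.
  At plum: go right to teak.
    At teak: go left to fig.
      At fig: go left to rye.
        rye is a leaf — visit rye.
      Visit fig.
      At fig: go right to lily.
        At lily: no left child.
        Visit lily.
        At lily: go right to poppy.
          poppy is a leaf — visit poppy.
    Visit teak.
    At teak: no right child.
Visit daisy.
At daisy: go right to lime.
  At lime: go left to yew.
    yew is a leaf — visit yew.
  Visit lime.
  At lime: no right child.

fern mint plum rye fig lily poppy teak daisy yew lime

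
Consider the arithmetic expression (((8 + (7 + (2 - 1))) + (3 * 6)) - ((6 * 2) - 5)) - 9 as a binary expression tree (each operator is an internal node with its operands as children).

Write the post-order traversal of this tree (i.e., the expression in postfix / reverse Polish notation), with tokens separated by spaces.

8 7 2 1 - + + 3 6 * + 6 2 * 5 - - 9 -

Post-order on an expression tree gives postfix notation: for each operator, emit left operand, right operand, then the operator.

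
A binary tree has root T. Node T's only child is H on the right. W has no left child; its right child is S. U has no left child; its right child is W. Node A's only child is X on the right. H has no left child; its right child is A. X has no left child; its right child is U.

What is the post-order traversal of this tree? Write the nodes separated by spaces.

S W U X A H T

Post-order visits the left subtree, then the right subtree, then the node.
At T: no left child.
At T: go right to H.
  At H: no left child.
  At H: go right to A.
    At A: no left child.
    At A: go right to X.
      At X: no left child.
      At X: go right to U.
        At U: no left child.
        At U: go right to W.
          At W: no left child.
          At W: go right to S.
            S is a leaf — visit S.
          Visit W.
        Visit U.
      Visit X.
    Visit A.
  Visit H.
Visit T.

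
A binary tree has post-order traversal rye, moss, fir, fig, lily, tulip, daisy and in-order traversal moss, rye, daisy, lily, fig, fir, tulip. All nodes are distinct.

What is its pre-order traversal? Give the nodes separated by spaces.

The last element of post-order is the root; it splits in-order into left and right subtrees.
Root daisy: left subtree has 2 nodes {moss, rye}, right has 4 {lily, fig, fir, tulip}.
  Root moss: left subtree has 0 nodes { }, right has 1 {rye}.
  Root tulip: left subtree has 3 nodes {lily, fig, fir}, right has 0 { }.
    Root lily: left subtree has 0 nodes { }, right has 2 {fig, fir}.
      Root fig: left subtree has 0 nodes { }, right has 1 {fir}.

daisy moss rye tulip lily fig fir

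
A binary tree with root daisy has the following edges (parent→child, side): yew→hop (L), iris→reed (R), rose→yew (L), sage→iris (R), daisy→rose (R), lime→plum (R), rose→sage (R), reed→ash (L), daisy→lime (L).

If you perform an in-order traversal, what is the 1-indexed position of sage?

7

In-order visits the left subtree, then the node, then the right subtree.
At daisy: go left to lime.
  At lime: no left child.
  Visit lime.
  At lime: go right to plum.
    plum is a leaf — visit plum.
Visit daisy.
At daisy: go right to rose.
  At rose: go left to yew.
    At yew: go left to hop.
      hop is a leaf — visit hop.
    Visit yew.
    At yew: no right child.
  Visit rose.
  At rose: go right to sage.
    At sage: no left child.
    Visit sage.
    At sage: go right to iris.
      At iris: no left child.
      Visit iris.
      At iris: go right to reed.
        At reed: go left to ash.
          ash is a leaf — visit ash.
        Visit reed.
        At reed: no right child.
Full in-order sequence: lime, plum, daisy, hop, yew, rose, sage, iris, ash, reed.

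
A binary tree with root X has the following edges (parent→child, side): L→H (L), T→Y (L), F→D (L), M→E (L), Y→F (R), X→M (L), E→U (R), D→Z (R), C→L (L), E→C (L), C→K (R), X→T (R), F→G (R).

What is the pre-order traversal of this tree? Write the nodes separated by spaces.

X M E C L H K U T Y F D Z G

Pre-order visits the node, then its left subtree, then its right subtree.
Visit X.
At X: go left to M.
  Visit M.
  At M: go left to E.
    Visit E.
    At E: go left to C.
      Visit C.
      At C: go left to L.
        Visit L.
        At L: go left to H.
          H is a leaf — visit H.
        At L: no right child.
      At C: go right to K.
        K is a leaf — visit K.
    At E: go right to U.
      U is a leaf — visit U.
  At M: no right child.
At X: go right to T.
  Visit T.
  At T: go left to Y.
    Visit Y.
    At Y: no left child.
    At Y: go right to F.
      Visit F.
      At F: go left to D.
        Visit D.
        At D: no left child.
        At D: go right to Z.
          Z is a leaf — visit Z.
      At F: go right to G.
        G is a leaf — visit G.
  At T: no right child.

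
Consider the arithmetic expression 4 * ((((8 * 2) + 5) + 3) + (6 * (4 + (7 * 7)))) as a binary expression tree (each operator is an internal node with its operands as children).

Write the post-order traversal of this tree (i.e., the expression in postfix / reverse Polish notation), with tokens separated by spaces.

4 8 2 * 5 + 3 + 6 4 7 7 * + * + *

Post-order on an expression tree gives postfix notation: for each operator, emit left operand, right operand, then the operator.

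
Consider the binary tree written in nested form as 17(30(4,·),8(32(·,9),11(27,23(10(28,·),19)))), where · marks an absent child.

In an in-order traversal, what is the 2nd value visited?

In-order visits the left subtree, then the node, then the right subtree.
At 17: go left to 30.
  At 30: go left to 4.
    4 is a leaf — visit 4.
  Visit 30.
  At 30: no right child.
Visit 17.
At 17: go right to 8.
  At 8: go left to 32.
    At 32: no left child.
    Visit 32.
    At 32: go right to 9.
      9 is a leaf — visit 9.
  Visit 8.
  At 8: go right to 11.
    At 11: go left to 27.
      27 is a leaf — visit 27.
    Visit 11.
    At 11: go right to 23.
      At 23: go left to 10.
        At 10: go left to 28.
          28 is a leaf — visit 28.
        Visit 10.
        At 10: no right child.
      Visit 23.
      At 23: go right to 19.
        19 is a leaf — visit 19.
Full in-order sequence: 4, 30, 17, 32, 9, 8, 27, 11, 28, 10, 23, 19.

30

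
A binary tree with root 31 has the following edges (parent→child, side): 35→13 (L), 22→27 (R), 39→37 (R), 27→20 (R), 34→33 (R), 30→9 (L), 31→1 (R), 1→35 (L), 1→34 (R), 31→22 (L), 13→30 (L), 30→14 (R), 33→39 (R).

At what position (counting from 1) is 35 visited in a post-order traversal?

Post-order visits the left subtree, then the right subtree, then the node.
At 31: go left to 22.
  At 22: no left child.
  At 22: go right to 27.
    At 27: no left child.
    At 27: go right to 20.
      20 is a leaf — visit 20.
    Visit 27.
  Visit 22.
At 31: go right to 1.
  At 1: go left to 35.
    At 35: go left to 13.
      At 13: go left to 30.
        At 30: go left to 9.
          9 is a leaf — visit 9.
        At 30: go right to 14.
          14 is a leaf — visit 14.
        Visit 30.
      At 13: no right child.
      Visit 13.
    At 35: no right child.
    Visit 35.
  At 1: go right to 34.
    At 34: no left child.
    At 34: go right to 33.
      At 33: no left child.
      At 33: go right to 39.
        At 39: no left child.
        At 39: go right to 37.
          37 is a leaf — visit 37.
        Visit 39.
      Visit 33.
    Visit 34.
  Visit 1.
Visit 31.
Full post-order sequence: 20, 27, 22, 9, 14, 30, 13, 35, 37, 39, 33, 34, 1, 31.

8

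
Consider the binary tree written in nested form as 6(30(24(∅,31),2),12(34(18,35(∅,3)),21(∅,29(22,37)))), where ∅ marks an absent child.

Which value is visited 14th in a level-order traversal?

Level-order visits nodes level by level from the root, left to right within each level.
Level 0: 6
Level 1: 30, 12
Level 2: 24, 2, 34, 21
Level 3: 31, 18, 35, 29
Level 4: 3, 22, 37
Full level-order sequence: 6, 30, 12, 24, 2, 34, 21, 31, 18, 35, 29, 3, 22, 37.

37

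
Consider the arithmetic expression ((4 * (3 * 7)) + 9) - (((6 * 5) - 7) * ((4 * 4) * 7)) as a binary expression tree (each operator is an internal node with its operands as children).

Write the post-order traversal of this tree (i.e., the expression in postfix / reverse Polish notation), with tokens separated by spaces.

Post-order on an expression tree gives postfix notation: for each operator, emit left operand, right operand, then the operator.

4 3 7 * * 9 + 6 5 * 7 - 4 4 * 7 * * -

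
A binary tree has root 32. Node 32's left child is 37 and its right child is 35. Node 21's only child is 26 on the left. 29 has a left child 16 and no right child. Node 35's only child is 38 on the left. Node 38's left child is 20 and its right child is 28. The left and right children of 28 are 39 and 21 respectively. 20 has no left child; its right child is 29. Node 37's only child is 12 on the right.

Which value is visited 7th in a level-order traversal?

Level-order visits nodes level by level from the root, left to right within each level.
Level 0: 32
Level 1: 37, 35
Level 2: 12, 38
Level 3: 20, 28
Level 4: 29, 39, 21
Level 5: 16, 26
Full level-order sequence: 32, 37, 35, 12, 38, 20, 28, 29, 39, 21, 16, 26.

28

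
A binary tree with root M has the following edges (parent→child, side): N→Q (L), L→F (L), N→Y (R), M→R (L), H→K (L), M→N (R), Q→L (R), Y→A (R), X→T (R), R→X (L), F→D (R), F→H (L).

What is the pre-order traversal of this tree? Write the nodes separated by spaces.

Pre-order visits the node, then its left subtree, then its right subtree.
Visit M.
At M: go left to R.
  Visit R.
  At R: go left to X.
    Visit X.
    At X: no left child.
    At X: go right to T.
      T is a leaf — visit T.
  At R: no right child.
At M: go right to N.
  Visit N.
  At N: go left to Q.
    Visit Q.
    At Q: no left child.
    At Q: go right to L.
      Visit L.
      At L: go left to F.
        Visit F.
        At F: go left to H.
          Visit H.
          At H: go left to K.
            K is a leaf — visit K.
          At H: no right child.
        At F: go right to D.
          D is a leaf — visit D.
      At L: no right child.
  At N: go right to Y.
    Visit Y.
    At Y: no left child.
    At Y: go right to A.
      A is a leaf — visit A.

M R X T N Q L F H K D Y A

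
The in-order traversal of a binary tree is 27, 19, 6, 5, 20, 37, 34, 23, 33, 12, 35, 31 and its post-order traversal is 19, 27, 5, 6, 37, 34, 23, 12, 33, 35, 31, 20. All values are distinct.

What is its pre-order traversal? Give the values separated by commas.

20, 6, 27, 19, 5, 31, 35, 33, 23, 34, 37, 12

The last element of post-order is the root; it splits in-order into left and right subtrees.
Root 20: left subtree has 4 nodes {27, 19, 6, 5}, right has 7 {37, 34, 23, 33, 12, 35, 31}.
  Root 6: left subtree has 2 nodes {27, 19}, right has 1 {5}.
    Root 27: left subtree has 0 nodes { }, right has 1 {19}.
  Root 31: left subtree has 6 nodes {37, 34, 23, 33, 12, 35}, right has 0 { }.
    Root 35: left subtree has 5 nodes {37, 34, 23, 33, 12}, right has 0 { }.
      Root 33: left subtree has 3 nodes {37, 34, 23}, right has 1 {12}.
        Root 23: left subtree has 2 nodes {37, 34}, right has 0 { }.
          Root 34: left subtree has 1 node {37}, right has 0 { }.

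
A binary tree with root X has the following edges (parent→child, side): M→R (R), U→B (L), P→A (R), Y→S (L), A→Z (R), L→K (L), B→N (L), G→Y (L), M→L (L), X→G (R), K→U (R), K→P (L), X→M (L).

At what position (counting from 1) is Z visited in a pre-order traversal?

7

Pre-order visits the node, then its left subtree, then its right subtree.
Visit X.
At X: go left to M.
  Visit M.
  At M: go left to L.
    Visit L.
    At L: go left to K.
      Visit K.
      At K: go left to P.
        Visit P.
        At P: no left child.
        At P: go right to A.
          Visit A.
          At A: no left child.
          At A: go right to Z.
            Z is a leaf — visit Z.
      At K: go right to U.
        Visit U.
        At U: go left to B.
          Visit B.
          At B: go left to N.
            N is a leaf — visit N.
          At B: no right child.
        At U: no right child.
    At L: no right child.
  At M: go right to R.
    R is a leaf — visit R.
At X: go right to G.
  Visit G.
  At G: go left to Y.
    Visit Y.
    At Y: go left to S.
      S is a leaf — visit S.
    At Y: no right child.
  At G: no right child.
Full pre-order sequence: X, M, L, K, P, A, Z, U, B, N, R, G, Y, S.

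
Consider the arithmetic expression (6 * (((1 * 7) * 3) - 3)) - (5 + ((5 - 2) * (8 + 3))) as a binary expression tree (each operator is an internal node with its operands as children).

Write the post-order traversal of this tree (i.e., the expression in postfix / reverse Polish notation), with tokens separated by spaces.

6 1 7 * 3 * 3 - * 5 5 2 - 8 3 + * + -

Post-order on an expression tree gives postfix notation: for each operator, emit left operand, right operand, then the operator.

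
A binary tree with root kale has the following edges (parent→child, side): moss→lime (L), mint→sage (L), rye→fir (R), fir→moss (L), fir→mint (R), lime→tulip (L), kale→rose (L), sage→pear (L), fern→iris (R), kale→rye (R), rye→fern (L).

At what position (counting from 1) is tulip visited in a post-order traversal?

4

Post-order visits the left subtree, then the right subtree, then the node.
At kale: go left to rose.
  rose is a leaf — visit rose.
At kale: go right to rye.
  At rye: go left to fern.
    At fern: no left child.
    At fern: go right to iris.
      iris is a leaf — visit iris.
    Visit fern.
  At rye: go right to fir.
    At fir: go left to moss.
      At moss: go left to lime.
        At lime: go left to tulip.
          tulip is a leaf — visit tulip.
        At lime: no right child.
        Visit lime.
      At moss: no right child.
      Visit moss.
    At fir: go right to mint.
      At mint: go left to sage.
        At sage: go left to pear.
          pear is a leaf — visit pear.
        At sage: no right child.
        Visit sage.
      At mint: no right child.
      Visit mint.
    Visit fir.
  Visit rye.
Visit kale.
Full post-order sequence: rose, iris, fern, tulip, lime, moss, pear, sage, mint, fir, rye, kale.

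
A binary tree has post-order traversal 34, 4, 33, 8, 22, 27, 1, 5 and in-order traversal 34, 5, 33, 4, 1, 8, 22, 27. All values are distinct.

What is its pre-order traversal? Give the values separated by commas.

5, 34, 1, 33, 4, 27, 22, 8

The last element of post-order is the root; it splits in-order into left and right subtrees.
Root 5: left subtree has 1 node {34}, right has 6 {33, 4, 1, 8, 22, 27}.
  Root 1: left subtree has 2 nodes {33, 4}, right has 3 {8, 22, 27}.
    Root 33: left subtree has 0 nodes { }, right has 1 {4}.
    Root 27: left subtree has 2 nodes {8, 22}, right has 0 { }.
      Root 22: left subtree has 1 node {8}, right has 0 { }.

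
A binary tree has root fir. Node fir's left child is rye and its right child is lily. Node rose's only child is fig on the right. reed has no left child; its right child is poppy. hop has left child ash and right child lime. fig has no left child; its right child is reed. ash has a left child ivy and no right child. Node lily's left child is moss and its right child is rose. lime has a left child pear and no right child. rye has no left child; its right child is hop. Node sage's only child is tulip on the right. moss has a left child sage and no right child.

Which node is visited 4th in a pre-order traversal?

Pre-order visits the node, then its left subtree, then its right subtree.
Visit fir.
At fir: go left to rye.
  Visit rye.
  At rye: no left child.
  At rye: go right to hop.
    Visit hop.
    At hop: go left to ash.
      Visit ash.
      At ash: go left to ivy.
        ivy is a leaf — visit ivy.
      At ash: no right child.
    At hop: go right to lime.
      Visit lime.
      At lime: go left to pear.
        pear is a leaf — visit pear.
      At lime: no right child.
At fir: go right to lily.
  Visit lily.
  At lily: go left to moss.
    Visit moss.
    At moss: go left to sage.
      Visit sage.
      At sage: no left child.
      At sage: go right to tulip.
        tulip is a leaf — visit tulip.
    At moss: no right child.
  At lily: go right to rose.
    Visit rose.
    At rose: no left child.
    At rose: go right to fig.
      Visit fig.
      At fig: no left child.
      At fig: go right to reed.
        Visit reed.
        At reed: no left child.
        At reed: go right to poppy.
          poppy is a leaf — visit poppy.
Full pre-order sequence: fir, rye, hop, ash, ivy, lime, pear, lily, moss, sage, tulip, rose, fig, reed, poppy.

ash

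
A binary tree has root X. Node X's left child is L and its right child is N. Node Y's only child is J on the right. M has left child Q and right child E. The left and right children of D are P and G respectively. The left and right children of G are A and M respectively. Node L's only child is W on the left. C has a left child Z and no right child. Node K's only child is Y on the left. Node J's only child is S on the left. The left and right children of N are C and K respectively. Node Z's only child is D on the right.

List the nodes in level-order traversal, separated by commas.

Level-order visits nodes level by level from the root, left to right within each level.
Level 0: X
Level 1: L, N
Level 2: W, C, K
Level 3: Z, Y
Level 4: D, J
Level 5: P, G, S
Level 6: A, M
Level 7: Q, E

X, L, N, W, C, K, Z, Y, D, J, P, G, S, A, M, Q, E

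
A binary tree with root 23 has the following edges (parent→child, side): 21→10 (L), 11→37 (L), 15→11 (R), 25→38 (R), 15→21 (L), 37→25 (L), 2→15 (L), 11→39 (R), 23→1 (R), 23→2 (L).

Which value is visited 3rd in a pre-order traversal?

15

Pre-order visits the node, then its left subtree, then its right subtree.
Visit 23.
At 23: go left to 2.
  Visit 2.
  At 2: go left to 15.
    Visit 15.
    At 15: go left to 21.
      Visit 21.
      At 21: go left to 10.
        10 is a leaf — visit 10.
      At 21: no right child.
    At 15: go right to 11.
      Visit 11.
      At 11: go left to 37.
        Visit 37.
        At 37: go left to 25.
          Visit 25.
          At 25: no left child.
          At 25: go right to 38.
            38 is a leaf — visit 38.
        At 37: no right child.
      At 11: go right to 39.
        39 is a leaf — visit 39.
  At 2: no right child.
At 23: go right to 1.
  1 is a leaf — visit 1.
Full pre-order sequence: 23, 2, 15, 21, 10, 11, 37, 25, 38, 39, 1.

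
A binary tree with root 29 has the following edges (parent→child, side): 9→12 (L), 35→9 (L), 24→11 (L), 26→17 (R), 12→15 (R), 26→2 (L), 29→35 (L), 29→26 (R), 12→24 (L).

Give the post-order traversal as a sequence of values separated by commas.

Post-order visits the left subtree, then the right subtree, then the node.
At 29: go left to 35.
  At 35: go left to 9.
    At 9: go left to 12.
      At 12: go left to 24.
        At 24: go left to 11.
          11 is a leaf — visit 11.
        At 24: no right child.
        Visit 24.
      At 12: go right to 15.
        15 is a leaf — visit 15.
      Visit 12.
    At 9: no right child.
    Visit 9.
  At 35: no right child.
  Visit 35.
At 29: go right to 26.
  At 26: go left to 2.
    2 is a leaf — visit 2.
  At 26: go right to 17.
    17 is a leaf — visit 17.
  Visit 26.
Visit 29.

11, 24, 15, 12, 9, 35, 2, 17, 26, 29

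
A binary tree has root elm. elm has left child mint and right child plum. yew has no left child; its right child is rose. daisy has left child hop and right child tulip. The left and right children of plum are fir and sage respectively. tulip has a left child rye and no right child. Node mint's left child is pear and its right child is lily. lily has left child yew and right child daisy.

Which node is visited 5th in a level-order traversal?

Level-order visits nodes level by level from the root, left to right within each level.
Level 0: elm
Level 1: mint, plum
Level 2: pear, lily, fir, sage
Level 3: yew, daisy
Level 4: rose, hop, tulip
Level 5: rye
Full level-order sequence: elm, mint, plum, pear, lily, fir, sage, yew, daisy, rose, hop, tulip, rye.

lily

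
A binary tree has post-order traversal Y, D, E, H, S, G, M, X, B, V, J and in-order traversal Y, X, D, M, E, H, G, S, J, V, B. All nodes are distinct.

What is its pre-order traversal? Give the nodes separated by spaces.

J X Y M D G H E S V B

The last element of post-order is the root; it splits in-order into left and right subtrees.
Root J: left subtree has 8 nodes {Y, X, D, M, E, H, G, S}, right has 2 {V, B}.
  Root X: left subtree has 1 node {Y}, right has 6 {D, M, E, H, G, S}.
    Root M: left subtree has 1 node {D}, right has 4 {E, H, G, S}.
      Root G: left subtree has 2 nodes {E, H}, right has 1 {S}.
        Root H: left subtree has 1 node {E}, right has 0 { }.
  Root V: left subtree has 0 nodes { }, right has 1 {B}.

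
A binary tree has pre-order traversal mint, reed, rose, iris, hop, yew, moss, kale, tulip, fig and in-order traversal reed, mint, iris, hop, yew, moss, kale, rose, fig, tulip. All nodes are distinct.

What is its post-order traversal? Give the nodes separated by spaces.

The first element of pre-order is the root; it splits in-order into left and right subtrees.
Root mint: left subtree has 1 node {reed}, right has 8 {iris, hop, yew, moss, kale, rose, fig, tulip}.
  Root rose: left subtree has 5 nodes {iris, hop, yew, moss, kale}, right has 2 {fig, tulip}.
    Root iris: left subtree has 0 nodes { }, right has 4 {hop, yew, moss, kale}.
      Root hop: left subtree has 0 nodes { }, right has 3 {yew, moss, kale}.
        Root yew: left subtree has 0 nodes { }, right has 2 {moss, kale}.
          Root moss: left subtree has 0 nodes { }, right has 1 {kale}.
    Root tulip: left subtree has 1 node {fig}, right has 0 { }.

reed kale moss yew hop iris fig tulip rose mint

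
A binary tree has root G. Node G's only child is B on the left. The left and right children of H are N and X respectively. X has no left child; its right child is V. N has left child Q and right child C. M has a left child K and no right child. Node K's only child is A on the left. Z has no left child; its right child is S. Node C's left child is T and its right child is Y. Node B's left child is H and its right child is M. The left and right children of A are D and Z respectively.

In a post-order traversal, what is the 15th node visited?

B

Post-order visits the left subtree, then the right subtree, then the node.
At G: go left to B.
  At B: go left to H.
    At H: go left to N.
      At N: go left to Q.
        Q is a leaf — visit Q.
      At N: go right to C.
        At C: go left to T.
          T is a leaf — visit T.
        At C: go right to Y.
          Y is a leaf — visit Y.
        Visit C.
      Visit N.
    At H: go right to X.
      At X: no left child.
      At X: go right to V.
        V is a leaf — visit V.
      Visit X.
    Visit H.
  At B: go right to M.
    At M: go left to K.
      At K: go left to A.
        At A: go left to D.
          D is a leaf — visit D.
        At A: go right to Z.
          At Z: no left child.
          At Z: go right to S.
            S is a leaf — visit S.
          Visit Z.
        Visit A.
      At K: no right child.
      Visit K.
    At M: no right child.
    Visit M.
  Visit B.
At G: no right child.
Visit G.
Full post-order sequence: Q, T, Y, C, N, V, X, H, D, S, Z, A, K, M, B, G.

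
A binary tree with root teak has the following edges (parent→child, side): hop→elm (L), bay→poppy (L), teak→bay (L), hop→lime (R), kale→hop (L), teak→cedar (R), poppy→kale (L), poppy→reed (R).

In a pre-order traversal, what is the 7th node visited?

Pre-order visits the node, then its left subtree, then its right subtree.
Visit teak.
At teak: go left to bay.
  Visit bay.
  At bay: go left to poppy.
    Visit poppy.
    At poppy: go left to kale.
      Visit kale.
      At kale: go left to hop.
        Visit hop.
        At hop: go left to elm.
          elm is a leaf — visit elm.
        At hop: go right to lime.
          lime is a leaf — visit lime.
      At kale: no right child.
    At poppy: go right to reed.
      reed is a leaf — visit reed.
  At bay: no right child.
At teak: go right to cedar.
  cedar is a leaf — visit cedar.
Full pre-order sequence: teak, bay, poppy, kale, hop, elm, lime, reed, cedar.

lime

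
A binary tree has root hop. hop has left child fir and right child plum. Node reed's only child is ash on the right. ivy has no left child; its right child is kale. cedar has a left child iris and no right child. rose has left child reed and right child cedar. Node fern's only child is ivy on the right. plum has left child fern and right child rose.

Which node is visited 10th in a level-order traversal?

ash

Level-order visits nodes level by level from the root, left to right within each level.
Level 0: hop
Level 1: fir, plum
Level 2: fern, rose
Level 3: ivy, reed, cedar
Level 4: kale, ash, iris
Full level-order sequence: hop, fir, plum, fern, rose, ivy, reed, cedar, kale, ash, iris.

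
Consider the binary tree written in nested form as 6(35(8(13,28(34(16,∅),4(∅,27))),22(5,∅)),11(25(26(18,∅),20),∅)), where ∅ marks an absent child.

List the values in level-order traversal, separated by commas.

Level-order visits nodes level by level from the root, left to right within each level.
Level 0: 6
Level 1: 35, 11
Level 2: 8, 22, 25
Level 3: 13, 28, 5, 26, 20
Level 4: 34, 4, 18
Level 5: 16, 27

6, 35, 11, 8, 22, 25, 13, 28, 5, 26, 20, 34, 4, 18, 16, 27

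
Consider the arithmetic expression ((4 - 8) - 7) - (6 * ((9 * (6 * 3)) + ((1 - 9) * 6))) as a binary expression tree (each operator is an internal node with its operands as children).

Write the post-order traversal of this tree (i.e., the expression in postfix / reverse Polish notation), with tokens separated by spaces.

Post-order on an expression tree gives postfix notation: for each operator, emit left operand, right operand, then the operator.

4 8 - 7 - 6 9 6 3 * * 1 9 - 6 * + * -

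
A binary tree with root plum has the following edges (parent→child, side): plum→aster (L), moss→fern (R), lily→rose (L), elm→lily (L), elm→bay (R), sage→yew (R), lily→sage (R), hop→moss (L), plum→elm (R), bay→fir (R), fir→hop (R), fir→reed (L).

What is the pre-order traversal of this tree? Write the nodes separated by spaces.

plum aster elm lily rose sage yew bay fir reed hop moss fern

Pre-order visits the node, then its left subtree, then its right subtree.
Visit plum.
At plum: go left to aster.
  aster is a leaf — visit aster.
At plum: go right to elm.
  Visit elm.
  At elm: go left to lily.
    Visit lily.
    At lily: go left to rose.
      rose is a leaf — visit rose.
    At lily: go right to sage.
      Visit sage.
      At sage: no left child.
      At sage: go right to yew.
        yew is a leaf — visit yew.
  At elm: go right to bay.
    Visit bay.
    At bay: no left child.
    At bay: go right to fir.
      Visit fir.
      At fir: go left to reed.
        reed is a leaf — visit reed.
      At fir: go right to hop.
        Visit hop.
        At hop: go left to moss.
          Visit moss.
          At moss: no left child.
          At moss: go right to fern.
            fern is a leaf — visit fern.
        At hop: no right child.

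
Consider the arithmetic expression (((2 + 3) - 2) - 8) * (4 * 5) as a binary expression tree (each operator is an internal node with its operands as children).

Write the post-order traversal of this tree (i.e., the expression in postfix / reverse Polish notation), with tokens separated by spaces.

2 3 + 2 - 8 - 4 5 * *

Post-order on an expression tree gives postfix notation: for each operator, emit left operand, right operand, then the operator.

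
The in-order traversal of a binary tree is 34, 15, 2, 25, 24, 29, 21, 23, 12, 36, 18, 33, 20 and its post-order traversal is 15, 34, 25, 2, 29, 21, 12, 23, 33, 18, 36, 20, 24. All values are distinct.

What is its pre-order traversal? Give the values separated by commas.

24, 2, 34, 15, 25, 20, 36, 23, 21, 29, 12, 18, 33

The last element of post-order is the root; it splits in-order into left and right subtrees.
Root 24: left subtree has 4 nodes {34, 15, 2, 25}, right has 8 {29, 21, 23, 12, 36, 18, 33, 20}.
  Root 2: left subtree has 2 nodes {34, 15}, right has 1 {25}.
    Root 34: left subtree has 0 nodes { }, right has 1 {15}.
  Root 20: left subtree has 7 nodes {29, 21, 23, 12, 36, 18, 33}, right has 0 { }.
    Root 36: left subtree has 4 nodes {29, 21, 23, 12}, right has 2 {18, 33}.
      Root 23: left subtree has 2 nodes {29, 21}, right has 1 {12}.
        Root 21: left subtree has 1 node {29}, right has 0 { }.
      Root 18: left subtree has 0 nodes { }, right has 1 {33}.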